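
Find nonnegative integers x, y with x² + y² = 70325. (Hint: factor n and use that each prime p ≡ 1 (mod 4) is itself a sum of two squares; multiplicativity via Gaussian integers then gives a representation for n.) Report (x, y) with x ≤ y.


Step 1: Factor n = 70325 = 5^2 · 29 · 97.
Step 2: Check the mod-4 condition on each prime factor: 5 ≡ 1 (mod 4), exponent 2; 29 ≡ 1 (mod 4), exponent 1; 97 ≡ 1 (mod 4), exponent 1.
All primes ≡ 3 (mod 4) appear to even exponent (or don't appear), so by the two-squares theorem n IS expressible as a sum of two squares.
Step 3: Build a representation. Group n = k² · m with k = 5 and m = 29 · 97 = 2813 (a product of primes ≡ 1 (mod 4)); a representation of m scales to one of n via (k·x)² + (k·y)² = k²(x² + y²). Each prime p ≡ 1 (mod 4) is itself a sum of two squares; find a² by testing p − a² for a perfect square:
  29: 29 − 1² = 28, 29 − 2² = 25 = 5² ⇒ 29 = 2² + 5².
  97: 97 − 1² = 96, 97 − 2² = 93, 97 − 3² = 88, 97 − 4² = 81 = 9² ⇒ 97 = 4² + 9².
  Combine using the Brahmagupta–Fibonacci identity (a² + b²)(c² + d²) = (ac − bd)² + (ad + bc)² = (ac + bd)² + (ad − bc)²:
  29 · 97 = 2813: from (2² + 5²)(4² + 9²), take (2·4 − 5·9, 2·9 + 5·4) = (8 − 45, 18 + 20) = (-37, 38); dropping signs (only squares matter) gives (37, 38); check 37² + 38² = 1369 + 1444 = 2813 ✓.
  Scale by k = 5: (5·37, 5·38) = (185, 190).
Step 4: Order so x ≤ y and verify: 185² + 190² = 34225 + 36100 = 70325 = n. ✓

n = 70325 = 185² + 190² (one valid representation with x ≤ y).


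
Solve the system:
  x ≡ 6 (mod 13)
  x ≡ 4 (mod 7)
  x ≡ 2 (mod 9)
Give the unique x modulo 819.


Moduli 13, 7, 9 are pairwise coprime; by CRT there is a unique solution modulo M = 13 · 7 · 9 = 819.
Solve pairwise, accumulating the modulus:
  Start with x ≡ 6 (mod 13).
  Combine with x ≡ 4 (mod 7): since gcd(13, 7) = 1, we get a unique residue mod 91.
    Write x = 6 + 13·t and substitute into x ≡ 4 (mod 7): 13·t ≡ 4 − 6 = -2 (mod 7).
    Reduce coefficients mod 7: 6·t ≡ 5 (mod 7).
    The inverse of 6 mod 7 is 6 (since 6·6 = 36 = 5·7 + 1), so t ≡ 6·5 = 30 ≡ 2 (mod 7).
    Then x = 6 + 13·2 = 32, valid modulo lcm(13, 7) = 91: x ≡ 32 (mod 91).
  Combine with x ≡ 2 (mod 9): since gcd(91, 9) = 1, we get a unique residue mod 819.
    Write x = 32 + 91·t and substitute into x ≡ 2 (mod 9): 91·t ≡ 2 − 32 = -30 (mod 9).
    Reduce coefficients mod 9: 1·t ≡ 6 (mod 9).
    So t ≡ 6 (mod 9).
    Then x = 32 + 91·6 = 578, valid modulo lcm(91, 9) = 819: x ≡ 578 (mod 819).
Verify: 578 mod 13 = 6 ✓, 578 mod 7 = 4 ✓, 578 mod 9 = 2 ✓.

x ≡ 578 (mod 819).


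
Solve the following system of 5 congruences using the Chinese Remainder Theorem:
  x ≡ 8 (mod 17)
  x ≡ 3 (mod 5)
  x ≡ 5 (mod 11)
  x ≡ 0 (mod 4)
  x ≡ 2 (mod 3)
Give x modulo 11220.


Product of moduli M = 17 · 5 · 11 · 4 · 3 = 11220.
Merge one congruence at a time:
  Start: x ≡ 8 (mod 17).
  Combine with x ≡ 3 (mod 5); new modulus lcm = 85.
    Write x = 8 + 17·t and substitute into x ≡ 3 (mod 5): 17·t ≡ 3 − 8 = -5 (mod 5).
    Reduce coefficients mod 5: 2·t ≡ 0 (mod 5).
    The inverse of 2 mod 5 is 3 (since 2·3 = 6 = 1·5 + 1), so t ≡ 3·0 = 0 ≡ 0 (mod 5).
    Then x = 8 + 17·0 = 8, valid modulo lcm(17, 5) = 85: x ≡ 8 (mod 85).
  Combine with x ≡ 5 (mod 11); new modulus lcm = 935.
    Write x = 8 + 85·t and substitute into x ≡ 5 (mod 11): 85·t ≡ 5 − 8 = -3 (mod 11).
    Reduce coefficients mod 11: 8·t ≡ 8 (mod 11).
    The inverse of 8 mod 11 is 7 (since 8·7 = 56 = 5·11 + 1), so t ≡ 7·8 = 56 ≡ 1 (mod 11).
    Then x = 8 + 85·1 = 93, valid modulo lcm(85, 11) = 935: x ≡ 93 (mod 935).
  Combine with x ≡ 0 (mod 4); new modulus lcm = 3740.
    Write x = 93 + 935·t and substitute into x ≡ 0 (mod 4): 935·t ≡ 0 − 93 = -93 (mod 4).
    Reduce coefficients mod 4: 3·t ≡ 3 (mod 4).
    The inverse of 3 mod 4 is 3 (since 3·3 = 9 = 2·4 + 1), so t ≡ 3·3 = 9 ≡ 1 (mod 4).
    Then x = 93 + 935·1 = 1028, valid modulo lcm(935, 4) = 3740: x ≡ 1028 (mod 3740).
  Combine with x ≡ 2 (mod 3); new modulus lcm = 11220.
    Write x = 1028 + 3740·t and substitute into x ≡ 2 (mod 3): 3740·t ≡ 2 − 1028 = -1026 (mod 3).
    Reduce coefficients mod 3: 2·t ≡ 0 (mod 3).
    The inverse of 2 mod 3 is 2 (since 2·2 = 4 = 1·3 + 1), so t ≡ 2·0 = 0 ≡ 0 (mod 3).
    Then x = 1028 + 3740·0 = 1028, valid modulo lcm(3740, 3) = 11220: x ≡ 1028 (mod 11220).
Verify against each original: 1028 mod 17 = 8, 1028 mod 5 = 3, 1028 mod 11 = 5, 1028 mod 4 = 0, 1028 mod 3 = 2.

x ≡ 1028 (mod 11220).


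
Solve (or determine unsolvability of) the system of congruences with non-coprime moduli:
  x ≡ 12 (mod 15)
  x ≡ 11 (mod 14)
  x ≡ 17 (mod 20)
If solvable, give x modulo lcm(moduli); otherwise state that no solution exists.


Moduli 15, 14, 20 are not pairwise coprime, so CRT works modulo lcm(m_i) when all pairwise compatibility conditions hold.
Pairwise compatibility: gcd(m_i, m_j) must divide a_i - a_j for every pair.
Merge one congruence at a time:
  Start: x ≡ 12 (mod 15).
  Combine with x ≡ 11 (mod 14): gcd(15, 14) = 1; 11 - 12 = -1, which IS divisible by 1, so compatible.
    Write x = 12 + 15·t and substitute into x ≡ 11 (mod 14): 15·t ≡ 11 − 12 = -1 (mod 14).
    Reduce coefficients mod 14: 1·t ≡ 13 (mod 14).
    So t ≡ 13 (mod 14).
    Then x = 12 + 15·13 = 207, valid modulo lcm(15, 14) = 210: x ≡ 207 (mod 210).
  Combine with x ≡ 17 (mod 20): gcd(210, 20) = 10; 17 - 207 = -190, which IS divisible by 10, so compatible.
    Write x = 207 + 210·t and substitute into x ≡ 17 (mod 20): 210·t ≡ 17 − 207 = -190 (mod 20).
    Divide the congruence (and modulus) by g = 10: 21·t ≡ -19 (mod 2).
    Reduce coefficients mod 2: 1·t ≡ 1 (mod 2).
    So t ≡ 1 (mod 2).
    Then x = 207 + 210·1 = 417, valid modulo lcm(210, 20) = 420: x ≡ 417 (mod 420).
Verify: 417 mod 15 = 12, 417 mod 14 = 11, 417 mod 20 = 17.

x ≡ 417 (mod 420).


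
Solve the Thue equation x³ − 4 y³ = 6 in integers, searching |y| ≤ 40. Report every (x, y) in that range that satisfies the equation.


The equation is x³ - 4y³ = 6. For fixed y, x³ = 4·y³ + 6, so a solution requires the RHS to be a perfect cube.
Strategy: iterate y from -40 to 40, compute RHS = 4·y³ + 6, and check whether it is a (positive or negative) perfect cube.
Check small values of y:
  y = 0: RHS = 6 is not a perfect cube.
  y = 1: RHS = 10 is not a perfect cube.
  y = -1: RHS = 2 is not a perfect cube.
  y = 2: RHS = 38 is not a perfect cube.
  y = -2: RHS = -26 is not a perfect cube.
  y = 3: RHS = 114 is not a perfect cube.
  y = -3: RHS = -102 is not a perfect cube.
Continuing the search up to |y| = 40 finds no solutions either.
No (x, y) in the scanned range satisfies the equation.

No integer solutions with |y| ≤ 40.


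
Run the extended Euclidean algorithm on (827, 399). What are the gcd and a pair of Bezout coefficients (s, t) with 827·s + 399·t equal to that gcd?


Euclidean algorithm on (827, 399) — divide until remainder is 0:
  827 = 2 · 399 + 29
  399 = 13 · 29 + 22
  29 = 1 · 22 + 7
  22 = 3 · 7 + 1
  7 = 7 · 1 + 0
gcd(827, 399) = 1.
Track Bezout coefficients alongside the remainders: start with r₀ = 827 = a·1 + b·0 (s = 1, t = 0) and r₁ = 399 = a·0 + b·1 (s = 0, t = 1); each new remainder r_{k+1} = r_{k-1} − q_k·r_k inherits s_{k+1} = s_{k-1} − q_k·s_k, t_{k+1} = t_{k-1} − q_k·t_k, so r_k = a·s_k + b·t_k at every step:
  q = 2: r = 29, s = 1 − 2·0 = 1, t = 0 − 2·1 = -2  (check: 827·1 + 399·(-2) = 29)
  q = 13: r = 22, s = 0 − 13·1 = -13, t = 1 − 13·(-2) = 27  (check: 827·(-13) + 399·27 = 22)
  q = 1: r = 7, s = 1 − 1·(-13) = 14, t = -2 − 1·27 = -29  (check: 827·14 + 399·(-29) = 7)
  q = 3: r = 1, s = -13 − 3·14 = -55, t = 27 − 3·(-29) = 114  (check: 827·(-55) + 399·114 = 1)
The row with r = 1 (the gcd) gives the Bezout coefficients s = -55, t = 114.
Result: 827 · (-55) + 399 · (114) = 1.

gcd(827, 399) = 1; s = -55, t = 114 (check: 827·(-55) + 399·114 = 1).


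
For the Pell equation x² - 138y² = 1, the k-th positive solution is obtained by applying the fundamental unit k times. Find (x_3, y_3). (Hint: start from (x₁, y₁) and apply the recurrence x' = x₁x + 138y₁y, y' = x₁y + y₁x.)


Step 1: Find the fundamental solution (x₁, y₁) of x² - 138y² = 1.
  Expand √138 as a continued fraction. a₀ = ⌊√138⌋ = 11; iterate m_{k+1} = d_k·a_k − m_k, d_{k+1} = (138 − m_{k+1}²)/d_k, a_{k+1} = ⌊(a₀ + m_{k+1})/d_{k+1}⌋ (starting m₀ = 0, d₀ = 1), with convergents p_k = a_k·p_{k-1} + p_{k-2}, q_k = a_k·q_{k-1} + q_{k-2} (p₋₁ = 1, q₋₁ = 0):
  k = 0: a₀ = 11; p₀/q₀ = 11/1; p₀² − 138·q₀² = 121 − 138 = -17.
  k = 1: m = 11, d = 17, a = ⌊(11 + 11)/17⌋ = 1; p/q = (1·11 + 1)/(1·1 + 0) = 12/1; p² − 138·q² = 144 − 138 = 6.
  k = 2: m = 6, d = 6, a = ⌊(11 + 6)/6⌋ = 2; p/q = (2·12 + 11)/(2·1 + 1) = 35/3; p² − 138·q² = 1225 − 1242 = -17.
  k = 3: m = 6, d = 17, a = ⌊(11 + 6)/17⌋ = 1; p/q = (1·35 + 12)/(1·3 + 1) = 47/4; p² − 138·q² = 2209 − 2208 = 1.
  The first convergent with p² − 138·q² = 1 gives the fundamental solution (x₁, y₁) = (47, 4).
Step 2: Apply the recurrence (x_{n+1}, y_{n+1}) = (x₁x_n + 138y₁y_n, x₁y_n + y₁x_n) repeatedly.
  From (x_1, y_1) = (47, 4): x_2 = 47·47 + 138·4·4 = 4417; y_2 = 47·4 + 4·47 = 376.
  From (x_2, y_2) = (4417, 376): x_3 = 47·4417 + 138·4·376 = 415151; y_3 = 47·376 + 4·4417 = 35340.
Step 3: Verify x_3² - 138·y_3² = 172350352801 - 172350352800 = 1 (should be 1). ✓

(x_1, y_1) = (47, 4); (x_3, y_3) = (415151, 35340).


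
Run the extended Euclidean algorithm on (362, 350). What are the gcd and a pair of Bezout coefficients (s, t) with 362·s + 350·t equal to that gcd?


Euclidean algorithm on (362, 350) — divide until remainder is 0:
  362 = 1 · 350 + 12
  350 = 29 · 12 + 2
  12 = 6 · 2 + 0
gcd(362, 350) = 2.
Track Bezout coefficients alongside the remainders: start with r₀ = 362 = a·1 + b·0 (s = 1, t = 0) and r₁ = 350 = a·0 + b·1 (s = 0, t = 1); each new remainder r_{k+1} = r_{k-1} − q_k·r_k inherits s_{k+1} = s_{k-1} − q_k·s_k, t_{k+1} = t_{k-1} − q_k·t_k, so r_k = a·s_k + b·t_k at every step:
  q = 1: r = 12, s = 1 − 1·0 = 1, t = 0 − 1·1 = -1  (check: 362·1 + 350·(-1) = 12)
  q = 29: r = 2, s = 0 − 29·1 = -29, t = 1 − 29·(-1) = 30  (check: 362·(-29) + 350·30 = 2)
The row with r = 2 (the gcd) gives the Bezout coefficients s = -29, t = 30.
Result: 362 · (-29) + 350 · (30) = 2.

gcd(362, 350) = 2; s = -29, t = 30 (check: 362·(-29) + 350·30 = 2).


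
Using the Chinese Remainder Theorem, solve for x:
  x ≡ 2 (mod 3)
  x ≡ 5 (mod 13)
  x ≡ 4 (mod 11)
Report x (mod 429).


Moduli 3, 13, 11 are pairwise coprime; by CRT there is a unique solution modulo M = 3 · 13 · 11 = 429.
Solve pairwise, accumulating the modulus:
  Start with x ≡ 2 (mod 3).
  Combine with x ≡ 5 (mod 13): since gcd(3, 13) = 1, we get a unique residue mod 39.
    Write x = 2 + 3·t and substitute into x ≡ 5 (mod 13): 3·t ≡ 5 − 2 = 3 (mod 13).
    The inverse of 3 mod 13 is 9 (since 3·9 = 27 = 2·13 + 1), so t ≡ 9·3 = 27 ≡ 1 (mod 13).
    Then x = 2 + 3·1 = 5, valid modulo lcm(3, 13) = 39: x ≡ 5 (mod 39).
  Combine with x ≡ 4 (mod 11): since gcd(39, 11) = 1, we get a unique residue mod 429.
    Write x = 5 + 39·t and substitute into x ≡ 4 (mod 11): 39·t ≡ 4 − 5 = -1 (mod 11).
    Reduce coefficients mod 11: 6·t ≡ 10 (mod 11).
    The inverse of 6 mod 11 is 2 (since 6·2 = 12 = 1·11 + 1), so t ≡ 2·10 = 20 ≡ 9 (mod 11).
    Then x = 5 + 39·9 = 356, valid modulo lcm(39, 11) = 429: x ≡ 356 (mod 429).
Verify: 356 mod 3 = 2 ✓, 356 mod 13 = 5 ✓, 356 mod 11 = 4 ✓.

x ≡ 356 (mod 429).


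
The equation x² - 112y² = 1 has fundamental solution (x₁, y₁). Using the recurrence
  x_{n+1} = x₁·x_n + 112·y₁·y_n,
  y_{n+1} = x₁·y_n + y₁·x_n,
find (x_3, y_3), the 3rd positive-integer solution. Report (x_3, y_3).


Step 1: Find the fundamental solution (x₁, y₁) of x² - 112y² = 1.
  Expand √112 as a continued fraction. a₀ = ⌊√112⌋ = 10; iterate m_{k+1} = d_k·a_k − m_k, d_{k+1} = (112 − m_{k+1}²)/d_k, a_{k+1} = ⌊(a₀ + m_{k+1})/d_{k+1}⌋ (starting m₀ = 0, d₀ = 1), with convergents p_k = a_k·p_{k-1} + p_{k-2}, q_k = a_k·q_{k-1} + q_{k-2} (p₋₁ = 1, q₋₁ = 0):
  k = 0: a₀ = 10; p₀/q₀ = 10/1; p₀² − 112·q₀² = 100 − 112 = -12.
  k = 1: m = 10, d = 12, a = ⌊(10 + 10)/12⌋ = 1; p/q = (1·10 + 1)/(1·1 + 0) = 11/1; p² − 112·q² = 121 − 112 = 9.
  k = 2: m = 2, d = 9, a = ⌊(10 + 2)/9⌋ = 1; p/q = (1·11 + 10)/(1·1 + 1) = 21/2; p² − 112·q² = 441 − 448 = -7.
  k = 3: m = 7, d = 7, a = ⌊(10 + 7)/7⌋ = 2; p/q = (2·21 + 11)/(2·2 + 1) = 53/5; p² − 112·q² = 2809 − 2800 = 9.
  k = 4: m = 7, d = 9, a = ⌊(10 + 7)/9⌋ = 1; p/q = (1·53 + 21)/(1·5 + 2) = 74/7; p² − 112·q² = 5476 − 5488 = -12.
  k = 5: m = 2, d = 12, a = ⌊(10 + 2)/12⌋ = 1; p/q = (1·74 + 53)/(1·7 + 5) = 127/12; p² − 112·q² = 16129 − 16128 = 1.
  The first convergent with p² − 112·q² = 1 gives the fundamental solution (x₁, y₁) = (127, 12).
Step 2: Apply the recurrence (x_{n+1}, y_{n+1}) = (x₁x_n + 112y₁y_n, x₁y_n + y₁x_n) repeatedly.
  From (x_1, y_1) = (127, 12): x_2 = 127·127 + 112·12·12 = 32257; y_2 = 127·12 + 12·127 = 3048.
  From (x_2, y_2) = (32257, 3048): x_3 = 127·32257 + 112·12·3048 = 8193151; y_3 = 127·3048 + 12·32257 = 774180.
Step 3: Verify x_3² - 112·y_3² = 67127723308801 - 67127723308800 = 1 (should be 1). ✓

(x_1, y_1) = (127, 12); (x_3, y_3) = (8193151, 774180).


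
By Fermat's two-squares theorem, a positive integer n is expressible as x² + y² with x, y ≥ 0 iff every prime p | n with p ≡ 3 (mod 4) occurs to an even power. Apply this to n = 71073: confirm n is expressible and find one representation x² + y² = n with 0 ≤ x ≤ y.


Step 1: Factor n = 71073 = 3^2 · 53 · 149.
Step 2: Check the mod-4 condition on each prime factor: 3 ≡ 3 (mod 4), exponent 2 (must be even); 53 ≡ 1 (mod 4), exponent 1; 149 ≡ 1 (mod 4), exponent 1.
All primes ≡ 3 (mod 4) appear to even exponent (or don't appear), so by the two-squares theorem n IS expressible as a sum of two squares.
Step 3: Build a representation. Group n = k² · m with k = 3 and m = 53 · 149 = 7897 (a product of primes ≡ 1 (mod 4)); a representation of m scales to one of n via (k·x)² + (k·y)² = k²(x² + y²). Each prime p ≡ 1 (mod 4) is itself a sum of two squares; find a² by testing p − a² for a perfect square:
  53: 53 − 1² = 52, 53 − 2² = 49 = 7² ⇒ 53 = 2² + 7².
  149: 149 − 1² = 148, 149 − 2² = 145, 149 − 3² = 140, 149 − 4² = 133, 149 − 5² = 124, 149 − 6² = 113, 149 − 7² = 100 = 10² ⇒ 149 = 7² + 10².
  Combine using the Brahmagupta–Fibonacci identity (a² + b²)(c² + d²) = (ac − bd)² + (ad + bc)² = (ac + bd)² + (ad − bc)²:
  53 · 149 = 7897: from (2² + 7²)(7² + 10²), take (2·7 − 7·10, 2·10 + 7·7) = (14 − 70, 20 + 49) = (-56, 69); dropping signs (only squares matter) gives (56, 69); check 56² + 69² = 3136 + 4761 = 7897 ✓.
  Scale by k = 3: (3·56, 3·69) = (168, 207).
Step 4: Order so x ≤ y and verify: 168² + 207² = 28224 + 42849 = 71073 = n. ✓

n = 71073 = 168² + 207² (one valid representation with x ≤ y).


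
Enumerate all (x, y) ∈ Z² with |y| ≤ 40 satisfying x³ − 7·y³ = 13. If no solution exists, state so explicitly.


The equation is x³ - 7y³ = 13. For fixed y, x³ = 7·y³ + 13, so a solution requires the RHS to be a perfect cube.
Strategy: iterate y from -40 to 40, compute RHS = 7·y³ + 13, and check whether it is a (positive or negative) perfect cube.
Check small values of y:
  y = 0: RHS = 13 is not a perfect cube.
  y = 1: RHS = 20 is not a perfect cube.
  y = -1: RHS = 6 is not a perfect cube.
  y = 2: RHS = 69 is not a perfect cube.
  y = -2: RHS = -43 is not a perfect cube.
  y = 3: RHS = 202 is not a perfect cube.
  y = -3: RHS = -176 is not a perfect cube.
Continuing the search up to |y| = 40 finds no solutions either.
No (x, y) in the scanned range satisfies the equation.

No integer solutions with |y| ≤ 40.


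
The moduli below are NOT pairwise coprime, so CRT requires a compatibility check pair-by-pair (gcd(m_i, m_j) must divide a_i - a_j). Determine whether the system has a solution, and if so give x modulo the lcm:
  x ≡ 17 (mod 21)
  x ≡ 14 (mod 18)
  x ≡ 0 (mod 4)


Moduli 21, 18, 4 are not pairwise coprime, so CRT works modulo lcm(m_i) when all pairwise compatibility conditions hold.
Pairwise compatibility: gcd(m_i, m_j) must divide a_i - a_j for every pair.
Merge one congruence at a time:
  Start: x ≡ 17 (mod 21).
  Combine with x ≡ 14 (mod 18): gcd(21, 18) = 3; 14 - 17 = -3, which IS divisible by 3, so compatible.
    Write x = 17 + 21·t and substitute into x ≡ 14 (mod 18): 21·t ≡ 14 − 17 = -3 (mod 18).
    Divide the congruence (and modulus) by g = 3: 7·t ≡ -1 (mod 6).
    Reduce coefficients mod 6: 1·t ≡ 5 (mod 6).
    So t ≡ 5 (mod 6).
    Then x = 17 + 21·5 = 122, valid modulo lcm(21, 18) = 126: x ≡ 122 (mod 126).
  Combine with x ≡ 0 (mod 4): gcd(126, 4) = 2; 0 - 122 = -122, which IS divisible by 2, so compatible.
    Write x = 122 + 126·t and substitute into x ≡ 0 (mod 4): 126·t ≡ 0 − 122 = -122 (mod 4).
    Divide the congruence (and modulus) by g = 2: 63·t ≡ -61 (mod 2).
    Reduce coefficients mod 2: 1·t ≡ 1 (mod 2).
    So t ≡ 1 (mod 2).
    Then x = 122 + 126·1 = 248, valid modulo lcm(126, 4) = 252: x ≡ 248 (mod 252).
Verify: 248 mod 21 = 17, 248 mod 18 = 14, 248 mod 4 = 0.

x ≡ 248 (mod 252).


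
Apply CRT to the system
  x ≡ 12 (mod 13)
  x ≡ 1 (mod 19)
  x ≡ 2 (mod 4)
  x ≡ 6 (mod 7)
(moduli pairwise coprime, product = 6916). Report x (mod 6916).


Product of moduli M = 13 · 19 · 4 · 7 = 6916.
Merge one congruence at a time:
  Start: x ≡ 12 (mod 13).
  Combine with x ≡ 1 (mod 19); new modulus lcm = 247.
    Write x = 12 + 13·t and substitute into x ≡ 1 (mod 19): 13·t ≡ 1 − 12 = -11 (mod 19).
    Reduce coefficients mod 19: 13·t ≡ 8 (mod 19).
    The inverse of 13 mod 19 is 3 (since 13·3 = 39 = 2·19 + 1), so t ≡ 3·8 = 24 ≡ 5 (mod 19).
    Then x = 12 + 13·5 = 77, valid modulo lcm(13, 19) = 247: x ≡ 77 (mod 247).
  Combine with x ≡ 2 (mod 4); new modulus lcm = 988.
    Write x = 77 + 247·t and substitute into x ≡ 2 (mod 4): 247·t ≡ 2 − 77 = -75 (mod 4).
    Reduce coefficients mod 4: 3·t ≡ 1 (mod 4).
    The inverse of 3 mod 4 is 3 (since 3·3 = 9 = 2·4 + 1), so t ≡ 3·1 = 3 ≡ 3 (mod 4).
    Then x = 77 + 247·3 = 818, valid modulo lcm(247, 4) = 988: x ≡ 818 (mod 988).
  Combine with x ≡ 6 (mod 7); new modulus lcm = 6916.
    Write x = 818 + 988·t and substitute into x ≡ 6 (mod 7): 988·t ≡ 6 − 818 = -812 (mod 7).
    Reduce coefficients mod 7: 1·t ≡ 0 (mod 7).
    So t ≡ 0 (mod 7).
    Then x = 818 + 988·0 = 818, valid modulo lcm(988, 7) = 6916: x ≡ 818 (mod 6916).
Verify against each original: 818 mod 13 = 12, 818 mod 19 = 1, 818 mod 4 = 2, 818 mod 7 = 6.

x ≡ 818 (mod 6916).


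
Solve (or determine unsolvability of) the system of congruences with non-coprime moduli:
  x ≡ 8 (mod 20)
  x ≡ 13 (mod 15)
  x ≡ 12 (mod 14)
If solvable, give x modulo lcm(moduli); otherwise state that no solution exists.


Moduli 20, 15, 14 are not pairwise coprime, so CRT works modulo lcm(m_i) when all pairwise compatibility conditions hold.
Pairwise compatibility: gcd(m_i, m_j) must divide a_i - a_j for every pair.
Merge one congruence at a time:
  Start: x ≡ 8 (mod 20).
  Combine with x ≡ 13 (mod 15): gcd(20, 15) = 5; 13 - 8 = 5, which IS divisible by 5, so compatible.
    Write x = 8 + 20·t and substitute into x ≡ 13 (mod 15): 20·t ≡ 13 − 8 = 5 (mod 15).
    Divide the congruence (and modulus) by g = 5: 4·t ≡ 1 (mod 3).
    Reduce coefficients mod 3: 1·t ≡ 1 (mod 3).
    So t ≡ 1 (mod 3).
    Then x = 8 + 20·1 = 28, valid modulo lcm(20, 15) = 60: x ≡ 28 (mod 60).
  Combine with x ≡ 12 (mod 14): gcd(60, 14) = 2; 12 - 28 = -16, which IS divisible by 2, so compatible.
    Write x = 28 + 60·t and substitute into x ≡ 12 (mod 14): 60·t ≡ 12 − 28 = -16 (mod 14).
    Divide the congruence (and modulus) by g = 2: 30·t ≡ -8 (mod 7).
    Reduce coefficients mod 7: 2·t ≡ 6 (mod 7).
    The inverse of 2 mod 7 is 4 (since 2·4 = 8 = 1·7 + 1), so t ≡ 4·6 = 24 ≡ 3 (mod 7).
    Then x = 28 + 60·3 = 208, valid modulo lcm(60, 14) = 420: x ≡ 208 (mod 420).
Verify: 208 mod 20 = 8, 208 mod 15 = 13, 208 mod 14 = 12.

x ≡ 208 (mod 420).


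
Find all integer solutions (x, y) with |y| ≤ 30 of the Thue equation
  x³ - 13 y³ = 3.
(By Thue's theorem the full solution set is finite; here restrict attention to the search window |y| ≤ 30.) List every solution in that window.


The equation is x³ - 13y³ = 3. For fixed y, x³ = 13·y³ + 3, so a solution requires the RHS to be a perfect cube.
Strategy: iterate y from -30 to 30, compute RHS = 13·y³ + 3, and check whether it is a (positive or negative) perfect cube.
Check small values of y:
  y = 0: RHS = 3 is not a perfect cube.
  y = 1: RHS = 16 is not a perfect cube.
  y = -1: RHS = -10 is not a perfect cube.
  y = 2: RHS = 107 is not a perfect cube.
  y = -2: RHS = -101 is not a perfect cube.
  y = 3: RHS = 354 is not a perfect cube.
  y = -3: RHS = -348 is not a perfect cube.
Continuing the search up to |y| = 30 finds no solutions either.
No (x, y) in the scanned range satisfies the equation.

No integer solutions with |y| ≤ 30.


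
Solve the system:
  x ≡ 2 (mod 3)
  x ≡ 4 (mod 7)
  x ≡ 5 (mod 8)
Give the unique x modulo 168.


Moduli 3, 7, 8 are pairwise coprime; by CRT there is a unique solution modulo M = 3 · 7 · 8 = 168.
Solve pairwise, accumulating the modulus:
  Start with x ≡ 2 (mod 3).
  Combine with x ≡ 4 (mod 7): since gcd(3, 7) = 1, we get a unique residue mod 21.
    Write x = 2 + 3·t and substitute into x ≡ 4 (mod 7): 3·t ≡ 4 − 2 = 2 (mod 7).
    The inverse of 3 mod 7 is 5 (since 3·5 = 15 = 2·7 + 1), so t ≡ 5·2 = 10 ≡ 3 (mod 7).
    Then x = 2 + 3·3 = 11, valid modulo lcm(3, 7) = 21: x ≡ 11 (mod 21).
  Combine with x ≡ 5 (mod 8): since gcd(21, 8) = 1, we get a unique residue mod 168.
    Write x = 11 + 21·t and substitute into x ≡ 5 (mod 8): 21·t ≡ 5 − 11 = -6 (mod 8).
    Reduce coefficients mod 8: 5·t ≡ 2 (mod 8).
    The inverse of 5 mod 8 is 5 (since 5·5 = 25 = 3·8 + 1), so t ≡ 5·2 = 10 ≡ 2 (mod 8).
    Then x = 11 + 21·2 = 53, valid modulo lcm(21, 8) = 168: x ≡ 53 (mod 168).
Verify: 53 mod 3 = 2 ✓, 53 mod 7 = 4 ✓, 53 mod 8 = 5 ✓.

x ≡ 53 (mod 168).


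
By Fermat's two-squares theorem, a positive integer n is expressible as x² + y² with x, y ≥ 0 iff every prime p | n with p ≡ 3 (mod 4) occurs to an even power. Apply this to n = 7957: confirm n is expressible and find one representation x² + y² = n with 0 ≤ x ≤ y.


Step 1: Factor n = 7957 = 73 · 109.
Step 2: Check the mod-4 condition on each prime factor: 73 ≡ 1 (mod 4), exponent 1; 109 ≡ 1 (mod 4), exponent 1.
All primes ≡ 3 (mod 4) appear to even exponent (or don't appear), so by the two-squares theorem n IS expressible as a sum of two squares.
Step 3: Build a representation. Here n = 73 · 109 is a product of primes ≡ 1 (mod 4). Each prime p ≡ 1 (mod 4) is itself a sum of two squares; find a² by testing p − a² for a perfect square:
  73: 73 − 1² = 72, 73 − 2² = 69, 73 − 3² = 64 = 8² ⇒ 73 = 3² + 8².
  109: 109 − 1² = 108, 109 − 2² = 105, 109 − 3² = 100 = 10² ⇒ 109 = 3² + 10².
  Combine using the Brahmagupta–Fibonacci identity (a² + b²)(c² + d²) = (ac − bd)² + (ad + bc)² = (ac + bd)² + (ad − bc)²:
  73 · 109 = 7957: from (3² + 8²)(3² + 10²), take (3·3 − 8·10, 3·10 + 8·3) = (9 − 80, 30 + 24) = (-71, 54); dropping signs (only squares matter) gives (71, 54); check 71² + 54² = 5041 + 2916 = 7957 ✓.
Step 4: Order so x ≤ y and verify: 54² + 71² = 2916 + 5041 = 7957 = n. ✓

n = 7957 = 54² + 71² (one valid representation with x ≤ y).


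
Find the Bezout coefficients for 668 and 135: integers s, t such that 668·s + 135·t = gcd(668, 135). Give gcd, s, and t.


Euclidean algorithm on (668, 135) — divide until remainder is 0:
  668 = 4 · 135 + 128
  135 = 1 · 128 + 7
  128 = 18 · 7 + 2
  7 = 3 · 2 + 1
  2 = 2 · 1 + 0
gcd(668, 135) = 1.
Track Bezout coefficients alongside the remainders: start with r₀ = 668 = a·1 + b·0 (s = 1, t = 0) and r₁ = 135 = a·0 + b·1 (s = 0, t = 1); each new remainder r_{k+1} = r_{k-1} − q_k·r_k inherits s_{k+1} = s_{k-1} − q_k·s_k, t_{k+1} = t_{k-1} − q_k·t_k, so r_k = a·s_k + b·t_k at every step:
  q = 4: r = 128, s = 1 − 4·0 = 1, t = 0 − 4·1 = -4  (check: 668·1 + 135·(-4) = 128)
  q = 1: r = 7, s = 0 − 1·1 = -1, t = 1 − 1·(-4) = 5  (check: 668·(-1) + 135·5 = 7)
  q = 18: r = 2, s = 1 − 18·(-1) = 19, t = -4 − 18·5 = -94  (check: 668·19 + 135·(-94) = 2)
  q = 3: r = 1, s = -1 − 3·19 = -58, t = 5 − 3·(-94) = 287  (check: 668·(-58) + 135·287 = 1)
The row with r = 1 (the gcd) gives the Bezout coefficients s = -58, t = 287.
Result: 668 · (-58) + 135 · (287) = 1.

gcd(668, 135) = 1; s = -58, t = 287 (check: 668·(-58) + 135·287 = 1).


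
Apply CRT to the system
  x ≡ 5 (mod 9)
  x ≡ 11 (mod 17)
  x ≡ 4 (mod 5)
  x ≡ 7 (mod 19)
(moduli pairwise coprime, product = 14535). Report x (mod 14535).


Product of moduli M = 9 · 17 · 5 · 19 = 14535.
Merge one congruence at a time:
  Start: x ≡ 5 (mod 9).
  Combine with x ≡ 11 (mod 17); new modulus lcm = 153.
    Write x = 5 + 9·t and substitute into x ≡ 11 (mod 17): 9·t ≡ 11 − 5 = 6 (mod 17).
    The inverse of 9 mod 17 is 2 (since 9·2 = 18 = 1·17 + 1), so t ≡ 2·6 = 12 ≡ 12 (mod 17).
    Then x = 5 + 9·12 = 113, valid modulo lcm(9, 17) = 153: x ≡ 113 (mod 153).
  Combine with x ≡ 4 (mod 5); new modulus lcm = 765.
    Write x = 113 + 153·t and substitute into x ≡ 4 (mod 5): 153·t ≡ 4 − 113 = -109 (mod 5).
    Reduce coefficients mod 5: 3·t ≡ 1 (mod 5).
    The inverse of 3 mod 5 is 2 (since 3·2 = 6 = 1·5 + 1), so t ≡ 2·1 = 2 ≡ 2 (mod 5).
    Then x = 113 + 153·2 = 419, valid modulo lcm(153, 5) = 765: x ≡ 419 (mod 765).
  Combine with x ≡ 7 (mod 19); new modulus lcm = 14535.
    Write x = 419 + 765·t and substitute into x ≡ 7 (mod 19): 765·t ≡ 7 − 419 = -412 (mod 19).
    Reduce coefficients mod 19: 5·t ≡ 6 (mod 19).
    The inverse of 5 mod 19 is 4 (since 5·4 = 20 = 1·19 + 1), so t ≡ 4·6 = 24 ≡ 5 (mod 19).
    Then x = 419 + 765·5 = 4244, valid modulo lcm(765, 19) = 14535: x ≡ 4244 (mod 14535).
Verify against each original: 4244 mod 9 = 5, 4244 mod 17 = 11, 4244 mod 5 = 4, 4244 mod 19 = 7.

x ≡ 4244 (mod 14535).


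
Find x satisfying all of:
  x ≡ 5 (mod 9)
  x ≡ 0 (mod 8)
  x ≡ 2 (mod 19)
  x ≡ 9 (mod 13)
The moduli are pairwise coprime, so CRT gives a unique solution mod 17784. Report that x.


Product of moduli M = 9 · 8 · 19 · 13 = 17784.
Merge one congruence at a time:
  Start: x ≡ 5 (mod 9).
  Combine with x ≡ 0 (mod 8); new modulus lcm = 72.
    Write x = 5 + 9·t and substitute into x ≡ 0 (mod 8): 9·t ≡ 0 − 5 = -5 (mod 8).
    Reduce coefficients mod 8: 1·t ≡ 3 (mod 8).
    So t ≡ 3 (mod 8).
    Then x = 5 + 9·3 = 32, valid modulo lcm(9, 8) = 72: x ≡ 32 (mod 72).
  Combine with x ≡ 2 (mod 19); new modulus lcm = 1368.
    Write x = 32 + 72·t and substitute into x ≡ 2 (mod 19): 72·t ≡ 2 − 32 = -30 (mod 19).
    Reduce coefficients mod 19: 15·t ≡ 8 (mod 19).
    The inverse of 15 mod 19 is 14 (since 15·14 = 210 = 11·19 + 1), so t ≡ 14·8 = 112 ≡ 17 (mod 19).
    Then x = 32 + 72·17 = 1256, valid modulo lcm(72, 19) = 1368: x ≡ 1256 (mod 1368).
  Combine with x ≡ 9 (mod 13); new modulus lcm = 17784.
    Write x = 1256 + 1368·t and substitute into x ≡ 9 (mod 13): 1368·t ≡ 9 − 1256 = -1247 (mod 13).
    Reduce coefficients mod 13: 3·t ≡ 1 (mod 13).
    The inverse of 3 mod 13 is 9 (since 3·9 = 27 = 2·13 + 1), so t ≡ 9·1 = 9 ≡ 9 (mod 13).
    Then x = 1256 + 1368·9 = 13568, valid modulo lcm(1368, 13) = 17784: x ≡ 13568 (mod 17784).
Verify against each original: 13568 mod 9 = 5, 13568 mod 8 = 0, 13568 mod 19 = 2, 13568 mod 13 = 9.

x ≡ 13568 (mod 17784).


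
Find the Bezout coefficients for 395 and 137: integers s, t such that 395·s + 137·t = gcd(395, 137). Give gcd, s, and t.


Euclidean algorithm on (395, 137) — divide until remainder is 0:
  395 = 2 · 137 + 121
  137 = 1 · 121 + 16
  121 = 7 · 16 + 9
  16 = 1 · 9 + 7
  9 = 1 · 7 + 2
  7 = 3 · 2 + 1
  2 = 2 · 1 + 0
gcd(395, 137) = 1.
Track Bezout coefficients alongside the remainders: start with r₀ = 395 = a·1 + b·0 (s = 1, t = 0) and r₁ = 137 = a·0 + b·1 (s = 0, t = 1); each new remainder r_{k+1} = r_{k-1} − q_k·r_k inherits s_{k+1} = s_{k-1} − q_k·s_k, t_{k+1} = t_{k-1} − q_k·t_k, so r_k = a·s_k + b·t_k at every step:
  q = 2: r = 121, s = 1 − 2·0 = 1, t = 0 − 2·1 = -2  (check: 395·1 + 137·(-2) = 121)
  q = 1: r = 16, s = 0 − 1·1 = -1, t = 1 − 1·(-2) = 3  (check: 395·(-1) + 137·3 = 16)
  q = 7: r = 9, s = 1 − 7·(-1) = 8, t = -2 − 7·3 = -23  (check: 395·8 + 137·(-23) = 9)
  q = 1: r = 7, s = -1 − 1·8 = -9, t = 3 − 1·(-23) = 26  (check: 395·(-9) + 137·26 = 7)
  q = 1: r = 2, s = 8 − 1·(-9) = 17, t = -23 − 1·26 = -49  (check: 395·17 + 137·(-49) = 2)
  q = 3: r = 1, s = -9 − 3·17 = -60, t = 26 − 3·(-49) = 173  (check: 395·(-60) + 137·173 = 1)
The row with r = 1 (the gcd) gives the Bezout coefficients s = -60, t = 173.
Result: 395 · (-60) + 137 · (173) = 1.

gcd(395, 137) = 1; s = -60, t = 173 (check: 395·(-60) + 137·173 = 1).


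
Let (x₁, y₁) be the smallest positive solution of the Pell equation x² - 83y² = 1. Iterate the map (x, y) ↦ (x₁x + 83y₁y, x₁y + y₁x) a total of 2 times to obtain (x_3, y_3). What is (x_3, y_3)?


Step 1: Find the fundamental solution (x₁, y₁) of x² - 83y² = 1.
  Expand √83 as a continued fraction. a₀ = ⌊√83⌋ = 9; iterate m_{k+1} = d_k·a_k − m_k, d_{k+1} = (83 − m_{k+1}²)/d_k, a_{k+1} = ⌊(a₀ + m_{k+1})/d_{k+1}⌋ (starting m₀ = 0, d₀ = 1), with convergents p_k = a_k·p_{k-1} + p_{k-2}, q_k = a_k·q_{k-1} + q_{k-2} (p₋₁ = 1, q₋₁ = 0):
  k = 0: a₀ = 9; p₀/q₀ = 9/1; p₀² − 83·q₀² = 81 − 83 = -2.
  k = 1: m = 9, d = 2, a = ⌊(9 + 9)/2⌋ = 9; p/q = (9·9 + 1)/(9·1 + 0) = 82/9; p² − 83·q² = 6724 − 6723 = 1.
  The first convergent with p² − 83·q² = 1 gives the fundamental solution (x₁, y₁) = (82, 9).
Step 2: Apply the recurrence (x_{n+1}, y_{n+1}) = (x₁x_n + 83y₁y_n, x₁y_n + y₁x_n) repeatedly.
  From (x_1, y_1) = (82, 9): x_2 = 82·82 + 83·9·9 = 13447; y_2 = 82·9 + 9·82 = 1476.
  From (x_2, y_2) = (13447, 1476): x_3 = 82·13447 + 83·9·1476 = 2205226; y_3 = 82·1476 + 9·13447 = 242055.
Step 3: Verify x_3² - 83·y_3² = 4863021711076 - 4863021711075 = 1 (should be 1). ✓

(x_1, y_1) = (82, 9); (x_3, y_3) = (2205226, 242055).


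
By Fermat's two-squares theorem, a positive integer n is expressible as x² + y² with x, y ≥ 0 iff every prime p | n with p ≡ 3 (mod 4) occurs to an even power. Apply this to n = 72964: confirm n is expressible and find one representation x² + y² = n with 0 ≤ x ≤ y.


Step 1: Factor n = 72964 = 2^2 · 17 · 29 · 37.
Step 2: Check the mod-4 condition on each prime factor: 2 = 2 (special); 17 ≡ 1 (mod 4), exponent 1; 29 ≡ 1 (mod 4), exponent 1; 37 ≡ 1 (mod 4), exponent 1.
All primes ≡ 3 (mod 4) appear to even exponent (or don't appear), so by the two-squares theorem n IS expressible as a sum of two squares.
Step 3: Build a representation. Group n = k² · m with k = 2 and m = 17 · 29 · 37 = 18241 (a product of primes ≡ 1 (mod 4)); a representation of m scales to one of n via (k·x)² + (k·y)² = k²(x² + y²). Each prime p ≡ 1 (mod 4) is itself a sum of two squares; find a² by testing p − a² for a perfect square:
  17: 17 − 1² = 16 = 4² ⇒ 17 = 1² + 4².
  29: 29 − 1² = 28, 29 − 2² = 25 = 5² ⇒ 29 = 2² + 5².
  37: 37 − 1² = 36 = 6² ⇒ 37 = 1² + 6².
  Combine using the Brahmagupta–Fibonacci identity (a² + b²)(c² + d²) = (ac − bd)² + (ad + bc)² = (ac + bd)² + (ad − bc)²:
  17 · 29 = 493: from (1² + 4²)(2² + 5²), take (1·2 − 4·5, 1·5 + 4·2) = (2 − 20, 5 + 8) = (-18, 13); dropping signs (only squares matter) gives (18, 13); check 18² + 13² = 324 + 169 = 493 ✓.
  493 · 37 = 18241: from (18² + 13²)(1² + 6²), take (18·1 − 13·6, 18·6 + 13·1) = (18 − 78, 108 + 13) = (-60, 121); dropping signs (only squares matter) gives (60, 121); check 60² + 121² = 3600 + 14641 = 18241 ✓.
  Scale by k = 2: (2·60, 2·121) = (120, 242).
Step 4: Order so x ≤ y and verify: 120² + 242² = 14400 + 58564 = 72964 = n. ✓

n = 72964 = 120² + 242² (one valid representation with x ≤ y).


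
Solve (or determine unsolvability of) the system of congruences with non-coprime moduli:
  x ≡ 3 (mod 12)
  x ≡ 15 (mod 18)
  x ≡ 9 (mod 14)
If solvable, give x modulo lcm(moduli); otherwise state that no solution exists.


Moduli 12, 18, 14 are not pairwise coprime, so CRT works modulo lcm(m_i) when all pairwise compatibility conditions hold.
Pairwise compatibility: gcd(m_i, m_j) must divide a_i - a_j for every pair.
Merge one congruence at a time:
  Start: x ≡ 3 (mod 12).
  Combine with x ≡ 15 (mod 18): gcd(12, 18) = 6; 15 - 3 = 12, which IS divisible by 6, so compatible.
    Write x = 3 + 12·t and substitute into x ≡ 15 (mod 18): 12·t ≡ 15 − 3 = 12 (mod 18).
    Divide the congruence (and modulus) by g = 6: 2·t ≡ 2 (mod 3).
    The inverse of 2 mod 3 is 2 (since 2·2 = 4 = 1·3 + 1), so t ≡ 2·2 = 4 ≡ 1 (mod 3).
    Then x = 3 + 12·1 = 15, valid modulo lcm(12, 18) = 36: x ≡ 15 (mod 36).
  Combine with x ≡ 9 (mod 14): gcd(36, 14) = 2; 9 - 15 = -6, which IS divisible by 2, so compatible.
    Write x = 15 + 36·t and substitute into x ≡ 9 (mod 14): 36·t ≡ 9 − 15 = -6 (mod 14).
    Divide the congruence (and modulus) by g = 2: 18·t ≡ -3 (mod 7).
    Reduce coefficients mod 7: 4·t ≡ 4 (mod 7).
    The inverse of 4 mod 7 is 2 (since 4·2 = 8 = 1·7 + 1), so t ≡ 2·4 = 8 ≡ 1 (mod 7).
    Then x = 15 + 36·1 = 51, valid modulo lcm(36, 14) = 252: x ≡ 51 (mod 252).
Verify: 51 mod 12 = 3, 51 mod 18 = 15, 51 mod 14 = 9.

x ≡ 51 (mod 252).


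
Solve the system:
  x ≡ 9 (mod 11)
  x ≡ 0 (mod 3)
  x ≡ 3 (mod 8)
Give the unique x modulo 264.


Moduli 11, 3, 8 are pairwise coprime; by CRT there is a unique solution modulo M = 11 · 3 · 8 = 264.
Solve pairwise, accumulating the modulus:
  Start with x ≡ 9 (mod 11).
  Combine with x ≡ 0 (mod 3): since gcd(11, 3) = 1, we get a unique residue mod 33.
    Write x = 9 + 11·t and substitute into x ≡ 0 (mod 3): 11·t ≡ 0 − 9 = -9 (mod 3).
    Reduce coefficients mod 3: 2·t ≡ 0 (mod 3).
    The inverse of 2 mod 3 is 2 (since 2·2 = 4 = 1·3 + 1), so t ≡ 2·0 = 0 ≡ 0 (mod 3).
    Then x = 9 + 11·0 = 9, valid modulo lcm(11, 3) = 33: x ≡ 9 (mod 33).
  Combine with x ≡ 3 (mod 8): since gcd(33, 8) = 1, we get a unique residue mod 264.
    Write x = 9 + 33·t and substitute into x ≡ 3 (mod 8): 33·t ≡ 3 − 9 = -6 (mod 8).
    Reduce coefficients mod 8: 1·t ≡ 2 (mod 8).
    So t ≡ 2 (mod 8).
    Then x = 9 + 33·2 = 75, valid modulo lcm(33, 8) = 264: x ≡ 75 (mod 264).
Verify: 75 mod 11 = 9 ✓, 75 mod 3 = 0 ✓, 75 mod 8 = 3 ✓.

x ≡ 75 (mod 264).


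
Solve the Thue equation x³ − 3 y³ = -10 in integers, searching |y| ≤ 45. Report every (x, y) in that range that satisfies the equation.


The equation is x³ - 3y³ = -10. For fixed y, x³ = 3·y³ − 10, so a solution requires the RHS to be a perfect cube.
Strategy: iterate y from -45 to 45, compute RHS = 3·y³ − 10, and check whether it is a (positive or negative) perfect cube.
Check small values of y:
  y = 0: RHS = -10 is not a perfect cube.
  y = 1: RHS = -7 is not a perfect cube.
  y = -1: RHS = -13 is not a perfect cube.
  y = 2: RHS = 14 is not a perfect cube.
  y = -2: RHS = -34 is not a perfect cube.
  y = 3: RHS = 71 is not a perfect cube.
  y = -3: RHS = -91 is not a perfect cube.
Continuing, at y = -9: RHS = -2197 = (-13)³ ⇒ x = -13 works.
Searching the remaining y in |y| ≤ 45 finds no further solutions.
Collected solutions: (-13, -9).

Solutions (with |y| ≤ 45): (-13, -9).


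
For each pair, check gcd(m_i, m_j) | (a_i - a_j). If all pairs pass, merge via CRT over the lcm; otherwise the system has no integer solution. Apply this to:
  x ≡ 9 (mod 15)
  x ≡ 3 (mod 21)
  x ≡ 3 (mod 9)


Moduli 15, 21, 9 are not pairwise coprime, so CRT works modulo lcm(m_i) when all pairwise compatibility conditions hold.
Pairwise compatibility: gcd(m_i, m_j) must divide a_i - a_j for every pair.
Merge one congruence at a time:
  Start: x ≡ 9 (mod 15).
  Combine with x ≡ 3 (mod 21): gcd(15, 21) = 3; 3 - 9 = -6, which IS divisible by 3, so compatible.
    Write x = 9 + 15·t and substitute into x ≡ 3 (mod 21): 15·t ≡ 3 − 9 = -6 (mod 21).
    Divide the congruence (and modulus) by g = 3: 5·t ≡ -2 (mod 7).
    Reduce coefficients mod 7: 5·t ≡ 5 (mod 7).
    The inverse of 5 mod 7 is 3 (since 5·3 = 15 = 2·7 + 1), so t ≡ 3·5 = 15 ≡ 1 (mod 7).
    Then x = 9 + 15·1 = 24, valid modulo lcm(15, 21) = 105: x ≡ 24 (mod 105).
  Combine with x ≡ 3 (mod 9): gcd(105, 9) = 3; 3 - 24 = -21, which IS divisible by 3, so compatible.
    Write x = 24 + 105·t and substitute into x ≡ 3 (mod 9): 105·t ≡ 3 − 24 = -21 (mod 9).
    Divide the congruence (and modulus) by g = 3: 35·t ≡ -7 (mod 3).
    Reduce coefficients mod 3: 2·t ≡ 2 (mod 3).
    The inverse of 2 mod 3 is 2 (since 2·2 = 4 = 1·3 + 1), so t ≡ 2·2 = 4 ≡ 1 (mod 3).
    Then x = 24 + 105·1 = 129, valid modulo lcm(105, 9) = 315: x ≡ 129 (mod 315).
Verify: 129 mod 15 = 9, 129 mod 21 = 3, 129 mod 9 = 3.

x ≡ 129 (mod 315).


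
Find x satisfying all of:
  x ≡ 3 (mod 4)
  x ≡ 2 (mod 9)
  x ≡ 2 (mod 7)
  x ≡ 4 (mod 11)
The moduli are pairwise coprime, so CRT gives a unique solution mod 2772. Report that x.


Product of moduli M = 4 · 9 · 7 · 11 = 2772.
Merge one congruence at a time:
  Start: x ≡ 3 (mod 4).
  Combine with x ≡ 2 (mod 9); new modulus lcm = 36.
    Write x = 3 + 4·t and substitute into x ≡ 2 (mod 9): 4·t ≡ 2 − 3 = -1 (mod 9).
    Reduce coefficients mod 9: 4·t ≡ 8 (mod 9).
    The inverse of 4 mod 9 is 7 (since 4·7 = 28 = 3·9 + 1), so t ≡ 7·8 = 56 ≡ 2 (mod 9).
    Then x = 3 + 4·2 = 11, valid modulo lcm(4, 9) = 36: x ≡ 11 (mod 36).
  Combine with x ≡ 2 (mod 7); new modulus lcm = 252.
    Write x = 11 + 36·t and substitute into x ≡ 2 (mod 7): 36·t ≡ 2 − 11 = -9 (mod 7).
    Reduce coefficients mod 7: 1·t ≡ 5 (mod 7).
    So t ≡ 5 (mod 7).
    Then x = 11 + 36·5 = 191, valid modulo lcm(36, 7) = 252: x ≡ 191 (mod 252).
  Combine with x ≡ 4 (mod 11); new modulus lcm = 2772.
    Write x = 191 + 252·t and substitute into x ≡ 4 (mod 11): 252·t ≡ 4 − 191 = -187 (mod 11).
    Reduce coefficients mod 11: 10·t ≡ 0 (mod 11).
    The inverse of 10 mod 11 is 10 (since 10·10 = 100 = 9·11 + 1), so t ≡ 10·0 = 0 ≡ 0 (mod 11).
    Then x = 191 + 252·0 = 191, valid modulo lcm(252, 11) = 2772: x ≡ 191 (mod 2772).
Verify against each original: 191 mod 4 = 3, 191 mod 9 = 2, 191 mod 7 = 2, 191 mod 11 = 4.

x ≡ 191 (mod 2772).


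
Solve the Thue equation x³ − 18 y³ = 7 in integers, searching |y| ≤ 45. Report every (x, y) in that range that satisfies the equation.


The equation is x³ - 18y³ = 7. For fixed y, x³ = 18·y³ + 7, so a solution requires the RHS to be a perfect cube.
Strategy: iterate y from -45 to 45, compute RHS = 18·y³ + 7, and check whether it is a (positive or negative) perfect cube.
Check small values of y:
  y = 0: RHS = 7 is not a perfect cube.
  y = 1: RHS = 25 is not a perfect cube.
  y = -1: RHS = -11 is not a perfect cube.
  y = 2: RHS = 151 is not a perfect cube.
  y = -2: RHS = -137 is not a perfect cube.
  y = 3: RHS = 493 is not a perfect cube.
  y = -3: RHS = -479 is not a perfect cube.
Continuing the search up to |y| = 45 finds no solutions either.
No (x, y) in the scanned range satisfies the equation.

No integer solutions with |y| ≤ 45.
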